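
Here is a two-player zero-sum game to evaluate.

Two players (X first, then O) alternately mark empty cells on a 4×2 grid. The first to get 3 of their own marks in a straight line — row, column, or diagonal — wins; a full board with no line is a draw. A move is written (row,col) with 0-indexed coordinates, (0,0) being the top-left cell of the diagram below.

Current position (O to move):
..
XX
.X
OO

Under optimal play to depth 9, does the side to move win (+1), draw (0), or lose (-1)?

[../XX/.X/OO] O move#1: (0,0):-1/O./XX/.X/OO, (0,1):+0/.O/XX/.X/OO*, (2,0):-1/../XX/OX/OO
[.O/XX/.X/OO] X move#2: (0,0):+0/XO/XX/.X/OO*, (2,0):+0/.O/XX/XX/OO
[XO/XX/.X/OO] O move#3: (2,0):+0/XO/XX/OX/OO*
[XO/XX/OX/OO] end (terminal +0, X#4); searched ../XX/.X/OO to 9

value(../XX/.X/OO, O) = 0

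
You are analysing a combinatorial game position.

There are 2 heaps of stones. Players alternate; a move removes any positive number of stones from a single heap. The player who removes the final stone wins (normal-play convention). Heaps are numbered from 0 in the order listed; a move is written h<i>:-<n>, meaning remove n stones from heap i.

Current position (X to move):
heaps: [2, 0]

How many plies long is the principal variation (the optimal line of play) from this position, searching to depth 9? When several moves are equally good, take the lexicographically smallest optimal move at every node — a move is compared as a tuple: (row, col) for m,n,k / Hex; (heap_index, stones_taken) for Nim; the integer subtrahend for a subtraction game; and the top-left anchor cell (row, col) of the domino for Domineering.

p1 X@[(2,0)]: h0:-1[(1,0)]-1 h0:-2[(0,0)]+1*
p2 O@[(0,0)] terminal -1; root [(2,0)] d9

PV length from [(2,0)]: 1 ply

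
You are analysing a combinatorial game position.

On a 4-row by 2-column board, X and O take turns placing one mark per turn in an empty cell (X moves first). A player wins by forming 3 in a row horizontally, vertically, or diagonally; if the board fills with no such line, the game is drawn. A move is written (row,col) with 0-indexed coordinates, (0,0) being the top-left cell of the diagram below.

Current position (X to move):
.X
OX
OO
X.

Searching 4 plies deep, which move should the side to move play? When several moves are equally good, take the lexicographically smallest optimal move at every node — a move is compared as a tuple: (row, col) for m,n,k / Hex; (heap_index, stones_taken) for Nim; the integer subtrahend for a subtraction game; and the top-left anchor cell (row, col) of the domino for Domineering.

p1 X@[.X/OX/OO/X.]: (0,0)[XX/OX/OO/X.]+0* (3,1)[.X/OX/OO/XX]-1
p2 O@[XX/OX/OO/X.]: (3,1)[XX/OX/OO/XO]+0*
p3 X@[XX/OX/OO/XO] terminal +0; root [.X/OX/OO/X.] d4

X's best at [.X/OX/OO/X.]: (0,0)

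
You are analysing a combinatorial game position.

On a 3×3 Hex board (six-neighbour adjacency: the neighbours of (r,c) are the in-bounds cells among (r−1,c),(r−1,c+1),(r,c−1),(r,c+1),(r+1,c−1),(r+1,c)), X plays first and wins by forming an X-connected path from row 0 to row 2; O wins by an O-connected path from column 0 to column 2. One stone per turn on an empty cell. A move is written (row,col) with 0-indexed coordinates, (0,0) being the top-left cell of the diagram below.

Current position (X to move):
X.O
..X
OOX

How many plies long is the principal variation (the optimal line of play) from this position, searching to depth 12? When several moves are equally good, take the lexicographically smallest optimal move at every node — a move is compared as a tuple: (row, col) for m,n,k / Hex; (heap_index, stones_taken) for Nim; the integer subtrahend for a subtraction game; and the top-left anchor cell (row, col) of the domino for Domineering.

ply 1, X at X.O/..X/OOX | (0,1)=-1→XXO/..X/OOX; (1,0)=-1→X.O/X.X/OOX; (1,1)=+1→X.O/.XX/OOX*
ply 2, O at X.O/.XX/OOX | (0,1)=-1→XOO/.XX/OOX*; (1,0)=-1→X.O/OXX/OOX
ply 3, X at XOO/.XX/OOX | (1,0)=+1→XOO/XXX/OOX*
ply 4: XOO/XXX/OOX is terminal -1 (O); from X.O/..X/OOX depth 12

PV length from [X.O/..X/OOX]: 3 plies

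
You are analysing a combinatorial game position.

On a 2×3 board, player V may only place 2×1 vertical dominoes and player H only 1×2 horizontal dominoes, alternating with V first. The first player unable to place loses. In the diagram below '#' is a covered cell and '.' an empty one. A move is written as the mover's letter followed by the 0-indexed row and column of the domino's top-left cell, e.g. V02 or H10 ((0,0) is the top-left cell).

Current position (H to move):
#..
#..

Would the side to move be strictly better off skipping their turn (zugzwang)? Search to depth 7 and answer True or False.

[#../#..] H move#1: H01:+1/###/#..*, H11:+1/#../###
[###/#..] end (terminal -1, V#2); searched #../#.. to 7
suppose H passes — search the same position with V to move:
pass> [#../#..] V move#1: V01:+1/##./##.*, V02:+1/#.#/#.#
pass> [##./##.] end (terminal -1, H#2); searched #../#.. to 7
for H: play +1, pass -1

zugzwang(#../#.., H) = False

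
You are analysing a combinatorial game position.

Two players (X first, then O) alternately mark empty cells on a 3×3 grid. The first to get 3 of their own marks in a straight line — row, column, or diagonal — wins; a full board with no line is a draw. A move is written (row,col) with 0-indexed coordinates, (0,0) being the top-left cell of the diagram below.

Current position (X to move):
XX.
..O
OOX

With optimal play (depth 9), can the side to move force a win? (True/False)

X winning at [XX./..O/OOX]: True

p1 X@[XX./..O/OOX]: (0,2)[XXX/..O/OOX]+1* (1,0)[XX./X.O/OOX]+1 (1,1)[XX./.XO/OOX]+1
p2 O@[XXX/..O/OOX] terminal -1; root [XX./..O/OOX] d9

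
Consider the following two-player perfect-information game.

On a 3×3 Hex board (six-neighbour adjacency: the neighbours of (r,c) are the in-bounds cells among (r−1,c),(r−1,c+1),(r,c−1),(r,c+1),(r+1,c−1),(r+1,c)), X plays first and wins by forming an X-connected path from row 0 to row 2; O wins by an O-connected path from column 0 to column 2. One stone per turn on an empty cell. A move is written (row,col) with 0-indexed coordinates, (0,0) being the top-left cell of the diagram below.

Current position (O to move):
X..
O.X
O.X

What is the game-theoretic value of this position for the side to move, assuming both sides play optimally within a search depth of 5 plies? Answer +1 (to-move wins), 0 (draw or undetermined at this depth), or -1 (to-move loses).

p1 O@[X../O.X/O.X]: (0,1)[XO./O.X/O.X]-1 (0,2)[X.O/O.X/O.X]+1* (1,1)[X../OOX/O.X]-1 (2,1)[X../O.X/OOX]-1
p2 X@[X.O/O.X/O.X]: (0,1)[XXO/O.X/O.X]-1* (1,1)[X.O/OXX/O.X]-1 (2,1)[X.O/O.X/OXX]-1
p3 O@[XXO/O.X/O.X]: (1,1)[XXO/OOX/O.X]+1* (2,1)[XXO/O.X/OOX]-1
p4 X@[XXO/OOX/O.X] terminal -1; root [X../O.X/O.X] d5

value(X../O.X/O.X, O) = +1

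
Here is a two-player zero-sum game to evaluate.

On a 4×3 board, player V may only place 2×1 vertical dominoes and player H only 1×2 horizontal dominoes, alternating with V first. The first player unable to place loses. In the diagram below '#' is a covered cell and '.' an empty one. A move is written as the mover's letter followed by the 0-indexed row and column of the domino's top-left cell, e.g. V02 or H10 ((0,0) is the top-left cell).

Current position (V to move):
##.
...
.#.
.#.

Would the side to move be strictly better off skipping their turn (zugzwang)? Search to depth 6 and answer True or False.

ply 1, V at ##./.../.#./.#. | V02=+1→###/..#/.#./.#.*; V10=+1→##./#../##./.#.; V12=+1→##./..#/.##/.#.; V20=+1→##./.../##./##.; V22=+1→##./.../.##/.##
ply 2, H at ###/..#/.#./.#. | H10=-1→###/###/.#./.#.*
ply 3, V at ###/###/.#./.#. | V20=+1→###/###/##./##.*; V22=+1→###/###/.##/.##
ply 4: ###/###/##./##. is terminal -1 (H); from ##./.../.#./.#. depth 6
pass branch (H moves first from the same position):
  | ply 1, H at ##./.../.#./.#. | H10=-1→##./##./.#./.#.*; H11=-1→##./.##/.#./.#.
  | ply 2, V at ##./##./.#./.#. | V02=+1→###/###/.#./.#.*; V12=+1→##./###/.##/.#.; V20=+1→##./##./##./##.; V22=+1→##./##./.##/.##
  | ply 3: ###/###/.#./.#. is terminal -1 (H); from ##./.../.#./.#. depth 6
V moving scores +1; V passing scores +1

zugzwang(##./.../.#./.#., V) = False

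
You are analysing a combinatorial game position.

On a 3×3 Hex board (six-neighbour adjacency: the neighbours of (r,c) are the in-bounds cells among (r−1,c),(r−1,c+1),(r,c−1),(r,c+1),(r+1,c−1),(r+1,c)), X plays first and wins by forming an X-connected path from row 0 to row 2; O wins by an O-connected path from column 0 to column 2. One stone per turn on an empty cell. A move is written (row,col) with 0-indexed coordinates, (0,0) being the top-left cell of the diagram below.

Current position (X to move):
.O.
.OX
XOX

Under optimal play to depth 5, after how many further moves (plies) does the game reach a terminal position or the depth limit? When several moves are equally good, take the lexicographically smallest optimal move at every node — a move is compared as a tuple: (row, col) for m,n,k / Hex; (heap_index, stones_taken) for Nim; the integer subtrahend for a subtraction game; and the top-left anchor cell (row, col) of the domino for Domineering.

[.O./.OX/XOX] X move#1: (0,0):+1/XO./.OX/XOX*, (0,2):+1/.OX/.OX/XOX, (1,0):+1/.O./XOX/XOX
[XO./.OX/XOX] O move#2: (0,2):-1/XOO/.OX/XOX*, (1,0):-1/XO./OOX/XOX
[XOO/.OX/XOX] X move#3: (1,0):+1/XOO/XOX/XOX*
[XOO/XOX/XOX] end (terminal -1, O#4); searched .O./.OX/XOX to 5

PV length from [.O./.OX/XOX]: 3 plies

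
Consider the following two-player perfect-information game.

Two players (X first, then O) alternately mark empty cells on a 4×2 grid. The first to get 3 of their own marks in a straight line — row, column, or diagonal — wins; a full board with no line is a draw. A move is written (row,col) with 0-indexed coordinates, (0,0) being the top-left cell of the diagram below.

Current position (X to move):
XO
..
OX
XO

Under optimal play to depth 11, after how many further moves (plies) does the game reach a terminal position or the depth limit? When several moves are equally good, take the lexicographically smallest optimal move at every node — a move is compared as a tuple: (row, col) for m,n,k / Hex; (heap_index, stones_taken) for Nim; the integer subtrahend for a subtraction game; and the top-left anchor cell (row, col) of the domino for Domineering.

PV length from [XO/../OX/XO]: 2 plies

ply 1, X at XO/../OX/XO | (1,0)=+0→XO/X./OX/XO*; (1,1)=+0→XO/.X/OX/XO
ply 2, O at XO/X./OX/XO | (1,1)=+0→XO/XO/OX/XO*
ply 3: XO/XO/OX/XO is terminal +0 (X); from XO/../OX/XO depth 11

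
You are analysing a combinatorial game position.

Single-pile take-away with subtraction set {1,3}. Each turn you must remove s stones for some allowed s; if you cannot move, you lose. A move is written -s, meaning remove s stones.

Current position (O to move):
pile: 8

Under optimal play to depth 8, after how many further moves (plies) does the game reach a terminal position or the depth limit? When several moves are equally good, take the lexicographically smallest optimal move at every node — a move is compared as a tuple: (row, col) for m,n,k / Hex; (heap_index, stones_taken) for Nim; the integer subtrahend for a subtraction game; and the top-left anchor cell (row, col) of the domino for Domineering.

PV length from [8]: 8 plies

p1 O@[8]: -1[7]-1* -3[5]-1
p2 X@[7]: -1[6]+1* -3[4]+1
p3 O@[6]: -1[5]-1* -3[3]-1
p4 X@[5]: -1[4]+1* -3[2]+1
p5 O@[4]: -1[3]-1* -3[1]-1
p6 X@[3]: -1[2]+1* -3[0]+1
p7 O@[2]: -1[1]-1*
p8 X@[1]: -1[0]+1*
p9 O@[0] terminal -1; root [8] d8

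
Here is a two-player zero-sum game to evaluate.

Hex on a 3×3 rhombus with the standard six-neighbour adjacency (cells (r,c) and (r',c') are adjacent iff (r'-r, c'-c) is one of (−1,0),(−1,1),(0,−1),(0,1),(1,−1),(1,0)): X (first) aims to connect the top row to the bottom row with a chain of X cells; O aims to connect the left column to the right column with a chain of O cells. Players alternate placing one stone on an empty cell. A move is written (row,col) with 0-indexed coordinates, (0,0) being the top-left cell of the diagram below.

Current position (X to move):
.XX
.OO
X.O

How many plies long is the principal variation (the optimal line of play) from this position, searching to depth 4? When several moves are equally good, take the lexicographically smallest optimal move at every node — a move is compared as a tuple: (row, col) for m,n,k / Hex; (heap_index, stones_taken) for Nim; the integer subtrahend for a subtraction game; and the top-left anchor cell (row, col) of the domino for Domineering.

p1 X@[.XX/.OO/X.O]: (0,0)[XXX/.OO/X.O]-1 (1,0)[.XX/XOO/X.O]+1* (2,1)[.XX/.OO/XXO]-1
p2 O@[.XX/XOO/X.O] terminal -1; root [.XX/.OO/X.O] d4

PV length from [.XX/.OO/X.O]: 1 ply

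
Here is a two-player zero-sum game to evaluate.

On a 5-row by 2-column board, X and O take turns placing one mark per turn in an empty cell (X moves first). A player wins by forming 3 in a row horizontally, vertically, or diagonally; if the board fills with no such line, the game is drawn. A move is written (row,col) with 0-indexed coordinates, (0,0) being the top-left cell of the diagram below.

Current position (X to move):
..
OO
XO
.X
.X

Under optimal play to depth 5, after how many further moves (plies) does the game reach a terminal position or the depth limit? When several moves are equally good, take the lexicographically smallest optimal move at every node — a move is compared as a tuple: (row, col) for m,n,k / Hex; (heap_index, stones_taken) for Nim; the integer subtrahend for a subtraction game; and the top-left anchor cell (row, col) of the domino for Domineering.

PV length from [../OO/XO/.X/.X]: 4 plies

[../OO/XO/.X/.X] X move#1: (0,0):-1/X./OO/XO/.X/.X, (0,1):+0/.X/OO/XO/.X/.X*, (3,0):-1/../OO/XO/XX/.X, (4,0):-1/../OO/XO/.X/XX
[.X/OO/XO/.X/.X] O move#2: (0,0):+0/OX/OO/XO/.X/.X*, (3,0):+0/.X/OO/XO/OX/.X, (4,0):+0/.X/OO/XO/.X/OX
[OX/OO/XO/.X/.X] X move#3: (3,0):+0/OX/OO/XO/XX/.X*, (4,0):+0/OX/OO/XO/.X/XX
[OX/OO/XO/XX/.X] O move#4: (4,0):+0/OX/OO/XO/XX/OX*
[OX/OO/XO/XX/OX] end (terminal +0, X#5); searched ../OO/XO/.X/.X to 5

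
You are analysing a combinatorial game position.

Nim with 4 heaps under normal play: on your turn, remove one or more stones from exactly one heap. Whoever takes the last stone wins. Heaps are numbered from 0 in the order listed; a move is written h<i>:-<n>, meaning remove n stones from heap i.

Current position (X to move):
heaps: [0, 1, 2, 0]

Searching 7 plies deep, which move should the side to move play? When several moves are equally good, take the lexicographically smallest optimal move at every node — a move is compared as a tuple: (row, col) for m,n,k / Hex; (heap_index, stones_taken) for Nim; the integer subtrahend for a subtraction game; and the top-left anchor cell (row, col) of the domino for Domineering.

X's best at [(0,1,2,0)]: h2:-1

[(0,1,2,0)] X move#1: h1:-1:-1/(0,0,2,0), h2:-1:+1/(0,1,1,0)*, h2:-2:-1/(0,1,0,0)
[(0,1,1,0)] O move#2: h1:-1:-1/(0,0,1,0)*, h2:-1:-1/(0,1,0,0)
[(0,0,1,0)] X move#3: h2:-1:+1/(0,0,0,0)*
[(0,0,0,0)] end (terminal -1, O#4); searched (0,1,2,0) to 7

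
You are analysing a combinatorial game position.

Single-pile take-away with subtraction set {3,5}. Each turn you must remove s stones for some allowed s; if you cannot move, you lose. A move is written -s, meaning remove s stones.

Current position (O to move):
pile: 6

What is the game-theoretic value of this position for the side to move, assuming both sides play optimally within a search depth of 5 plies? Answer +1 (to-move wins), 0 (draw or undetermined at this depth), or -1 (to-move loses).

p1 O@[6]: -3[3]-1 -5[1]+1*
p2 X@[1] terminal -1; root [6] d5

value(6, O) = +1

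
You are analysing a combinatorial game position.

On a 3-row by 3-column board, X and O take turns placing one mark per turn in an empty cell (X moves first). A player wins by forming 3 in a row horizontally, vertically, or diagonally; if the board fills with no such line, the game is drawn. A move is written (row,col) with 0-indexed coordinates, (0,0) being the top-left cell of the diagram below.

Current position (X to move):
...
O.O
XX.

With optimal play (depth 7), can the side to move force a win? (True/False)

X winning at [.../O.O/XX.]: True

p1 X@[.../O.O/XX.]: (0,0)[X../O.O/XX.]-1 (0,1)[.X./O.O/XX.]-1 (0,2)[..X/O.O/XX.]-1 (1,1)[.../OXO/XX.]+1* (2,2)[.../O.O/XXX]+1
p2 O@[.../OXO/XX.]: (0,0)[O../OXO/XX.]-1* (0,1)[.O./OXO/XX.]-1 (0,2)[..O/OXO/XX.]-1 (2,2)[.../OXO/XXO]-1
p3 X@[O../OXO/XX.]: (0,1)[OX./OXO/XX.]+1* (0,2)[O.X/OXO/XX.]+1 (2,2)[O../OXO/XXX]+1
p4 O@[OX./OXO/XX.] terminal -1; root [.../O.O/XX.] d7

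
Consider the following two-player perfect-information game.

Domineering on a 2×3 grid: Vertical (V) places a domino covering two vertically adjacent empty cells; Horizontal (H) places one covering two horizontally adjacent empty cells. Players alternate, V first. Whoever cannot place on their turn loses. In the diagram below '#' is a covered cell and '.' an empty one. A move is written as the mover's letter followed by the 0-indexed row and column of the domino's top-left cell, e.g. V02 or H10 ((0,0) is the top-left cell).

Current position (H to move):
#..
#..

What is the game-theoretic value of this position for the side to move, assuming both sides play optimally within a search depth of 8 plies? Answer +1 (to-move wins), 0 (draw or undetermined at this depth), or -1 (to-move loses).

value(#../#.., H) = +1

[#../#..] H move#1: H01:+1/###/#..*, H11:+1/#../###
[###/#..] end (terminal -1, V#2); searched #../#.. to 8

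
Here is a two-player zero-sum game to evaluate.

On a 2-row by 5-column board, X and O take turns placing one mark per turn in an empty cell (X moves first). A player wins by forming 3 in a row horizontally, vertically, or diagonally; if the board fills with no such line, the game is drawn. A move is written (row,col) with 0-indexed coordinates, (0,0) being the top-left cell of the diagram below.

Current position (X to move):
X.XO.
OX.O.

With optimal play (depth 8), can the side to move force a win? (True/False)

[X.XO./OX.O.] X move#1: (0,1):+1/XXXO./OX.O.*, (0,4):+0/X.XOX/OX.O., (1,2):+0/X.XO./OXXO., (1,4):+0/X.XO./OX.OX
[XXXO./OX.O.] end (terminal -1, O#2); searched X.XO./OX.O. to 8

X winning at [X.XO./OX.O.]: True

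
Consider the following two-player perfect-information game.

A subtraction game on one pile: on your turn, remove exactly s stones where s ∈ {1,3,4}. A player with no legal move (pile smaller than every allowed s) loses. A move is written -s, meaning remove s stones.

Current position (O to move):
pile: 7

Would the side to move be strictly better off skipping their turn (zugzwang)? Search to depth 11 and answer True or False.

[7] O move#1: -1:-1/6*, -3:-1/4, -4:-1/3
[6] X move#2: -1:-1/5, -3:-1/3, -4:+1/2*
[2] O move#3: -1:-1/1*
[1] X move#4: -1:+1/0*
[0] end (terminal -1, O#5); searched 7 to 11
pass branch (X moves first from the same position):
  | [7] X move#1: -1:-1/6*, -3:-1/4, -4:-1/3
  | [6] O move#2: -1:-1/5, -3:-1/3, -4:+1/2*
  | [2] X move#3: -1:-1/1*
  | [1] O move#4: -1:+1/0*
  | [0] end (terminal -1, X#5); searched 7 to 11
O moving scores -1; O passing scores +1

zugzwang(7, O) = True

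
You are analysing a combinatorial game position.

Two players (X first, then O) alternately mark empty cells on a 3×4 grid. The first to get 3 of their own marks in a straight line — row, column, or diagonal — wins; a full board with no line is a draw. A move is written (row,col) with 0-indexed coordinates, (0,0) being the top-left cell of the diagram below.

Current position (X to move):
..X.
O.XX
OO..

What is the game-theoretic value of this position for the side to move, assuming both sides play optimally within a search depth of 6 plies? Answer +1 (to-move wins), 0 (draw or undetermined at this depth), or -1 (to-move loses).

value(..X./O.XX/OO.., X) = +1

ply 1, X at ..X./O.XX/OO.. | (0,0)=-1→X.X./O.XX/OO..; (0,1)=-1→.XX./O.XX/OO..; (0,3)=-1→..XX/O.XX/OO..; (1,1)=+1→..X./OXXX/OO..*; (2,2)=+1→..X./O.XX/OOX.; (2,3)=-1→..X./O.XX/OO.X
ply 2: ..X./OXXX/OO.. is terminal -1 (O); from ..X./O.XX/OO.. depth 6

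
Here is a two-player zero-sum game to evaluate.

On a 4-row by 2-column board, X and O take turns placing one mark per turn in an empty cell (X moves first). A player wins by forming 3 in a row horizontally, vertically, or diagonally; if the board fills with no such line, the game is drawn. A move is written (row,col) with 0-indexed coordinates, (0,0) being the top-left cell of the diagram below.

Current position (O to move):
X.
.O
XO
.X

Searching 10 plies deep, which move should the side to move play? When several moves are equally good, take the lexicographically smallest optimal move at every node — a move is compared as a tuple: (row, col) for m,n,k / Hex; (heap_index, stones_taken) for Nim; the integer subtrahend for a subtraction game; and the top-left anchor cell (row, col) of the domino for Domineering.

O's best at [X./.O/XO/.X]: (0,1)

[X./.O/XO/.X] O move#1: (0,1):+1/XO/.O/XO/.X*, (1,0):+0/X./OO/XO/.X, (3,0):-1/X./.O/XO/OX
[XO/.O/XO/.X] end (terminal -1, X#2); searched X./.O/XO/.X to 10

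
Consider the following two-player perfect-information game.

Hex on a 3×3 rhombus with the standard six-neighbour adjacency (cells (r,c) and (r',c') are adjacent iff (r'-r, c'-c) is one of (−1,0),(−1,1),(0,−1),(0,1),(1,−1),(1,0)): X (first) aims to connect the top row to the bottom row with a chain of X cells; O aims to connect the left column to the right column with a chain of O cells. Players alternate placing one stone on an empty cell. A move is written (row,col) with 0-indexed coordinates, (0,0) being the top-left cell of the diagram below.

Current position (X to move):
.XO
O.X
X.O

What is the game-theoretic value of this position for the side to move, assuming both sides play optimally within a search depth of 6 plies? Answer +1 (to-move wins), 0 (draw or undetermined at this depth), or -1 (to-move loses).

value(.XO/O.X/X.O, X) = +1

[.XO/O.X/X.O] X move#1: (0,0):-1/XXO/O.X/X.O, (1,1):+1/.XO/OXX/X.O*, (2,1):-1/.XO/O.X/XXO
[.XO/OXX/X.O] end (terminal -1, O#2); searched .XO/O.X/X.O to 6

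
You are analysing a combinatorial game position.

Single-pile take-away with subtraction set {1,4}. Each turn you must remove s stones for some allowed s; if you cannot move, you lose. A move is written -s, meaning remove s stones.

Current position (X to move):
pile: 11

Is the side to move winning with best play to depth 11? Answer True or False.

p1 X@[11]: -1[10]+1* -4[7]+1
p2 O@[10]: -1[9]-1* -4[6]-1
p3 X@[9]: -1[8]-1 -4[5]+1*
p4 O@[5]: -1[4]-1* -4[1]-1
p5 X@[4]: -1[3]-1 -4[0]+1*
p6 O@[0] terminal -1; root [11] d11

X winning at [11]: True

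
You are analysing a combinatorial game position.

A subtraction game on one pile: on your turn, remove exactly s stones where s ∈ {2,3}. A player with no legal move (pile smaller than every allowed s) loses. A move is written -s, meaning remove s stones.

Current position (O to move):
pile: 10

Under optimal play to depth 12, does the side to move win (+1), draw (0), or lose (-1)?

value(10, O) = -1

p1 O@[10]: -2[8]-1* -3[7]-1
p2 X@[8]: -2[6]+1* -3[5]+1
p3 O@[6]: -2[4]-1* -3[3]-1
p4 X@[4]: -2[2]-1 -3[1]+1*
p5 O@[1] terminal -1; root [10] d12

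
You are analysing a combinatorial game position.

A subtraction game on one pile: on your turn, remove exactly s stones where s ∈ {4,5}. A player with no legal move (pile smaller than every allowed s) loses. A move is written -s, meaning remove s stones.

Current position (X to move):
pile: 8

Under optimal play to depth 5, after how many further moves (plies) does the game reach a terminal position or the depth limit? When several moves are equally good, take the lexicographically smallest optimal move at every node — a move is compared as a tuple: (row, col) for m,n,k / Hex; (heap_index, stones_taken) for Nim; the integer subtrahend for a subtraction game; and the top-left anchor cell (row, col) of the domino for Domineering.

PV length from [8]: 1 ply

[8] X move#1: -4:-1/4, -5:+1/3*
[3] end (terminal -1, O#2); searched 8 to 5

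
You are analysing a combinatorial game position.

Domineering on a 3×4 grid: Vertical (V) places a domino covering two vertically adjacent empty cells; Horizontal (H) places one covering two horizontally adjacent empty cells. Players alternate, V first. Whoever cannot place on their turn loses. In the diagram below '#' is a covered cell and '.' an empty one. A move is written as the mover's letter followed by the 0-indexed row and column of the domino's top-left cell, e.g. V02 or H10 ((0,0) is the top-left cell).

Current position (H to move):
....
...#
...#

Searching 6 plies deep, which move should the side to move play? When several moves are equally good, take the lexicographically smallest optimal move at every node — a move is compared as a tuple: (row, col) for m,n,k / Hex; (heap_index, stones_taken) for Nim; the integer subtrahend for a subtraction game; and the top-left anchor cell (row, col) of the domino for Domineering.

H's best at [..../...#/...#]: H10

[..../...#/...#] H move#1: H00:-1/##../...#/...#, H01:-1/.##./...#/...#, H02:-1/..##/...#/...#, H10:+1/..../##.#/...#*, H11:+1/..../.###/...#, H20:-1/..../...#/##.#, H21:-1/..../...#/.###
[..../##.#/...#] V move#2: V02:-1/..#./####/...#*, V12:-1/..../####/..##
[..#./####/...#] H move#3: H00:+1/###./####/...#*, H20:+1/..#./####/##.#, H21:+1/..#./####/.###
[###./####/...#] end (terminal -1, V#4); searched ..../...#/...# to 6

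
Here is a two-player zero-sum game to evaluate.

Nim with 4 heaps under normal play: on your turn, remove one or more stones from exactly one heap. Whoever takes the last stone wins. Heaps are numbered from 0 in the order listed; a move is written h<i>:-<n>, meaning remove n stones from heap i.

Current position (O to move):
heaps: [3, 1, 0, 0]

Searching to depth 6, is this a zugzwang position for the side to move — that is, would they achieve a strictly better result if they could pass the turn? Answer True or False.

[(3,1,0,0)] O move#1: h0:-1:-1/(2,1,0,0), h0:-2:+1/(1,1,0,0)*, h0:-3:-1/(0,1,0,0), h1:-1:-1/(3,0,0,0)
[(1,1,0,0)] X move#2: h0:-1:-1/(0,1,0,0)*, h1:-1:-1/(1,0,0,0)
[(0,1,0,0)] O move#3: h1:-1:+1/(0,0,0,0)*
[(0,0,0,0)] end (terminal -1, X#4); searched (3,1,0,0) to 6
suppose O passes — search the same position with X to move:
pass> [(3,1,0,0)] X move#1: h0:-1:-1/(2,1,0,0), h0:-2:+1/(1,1,0,0)*, h0:-3:-1/(0,1,0,0), h1:-1:-1/(3,0,0,0)
pass> [(1,1,0,0)] O move#2: h0:-1:-1/(0,1,0,0)*, h1:-1:-1/(1,0,0,0)
pass> [(0,1,0,0)] X move#3: h1:-1:+1/(0,0,0,0)*
pass> [(0,0,0,0)] end (terminal -1, O#4); searched (3,1,0,0) to 6
for O: play +1, pass -1

zugzwang((3,1,0,0), O) = False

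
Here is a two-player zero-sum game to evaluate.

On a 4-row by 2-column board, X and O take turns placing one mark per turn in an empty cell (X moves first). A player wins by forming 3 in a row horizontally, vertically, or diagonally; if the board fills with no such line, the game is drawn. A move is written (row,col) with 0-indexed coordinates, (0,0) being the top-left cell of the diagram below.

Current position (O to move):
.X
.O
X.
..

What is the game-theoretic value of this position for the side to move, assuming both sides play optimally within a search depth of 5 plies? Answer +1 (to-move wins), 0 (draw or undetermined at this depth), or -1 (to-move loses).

ply 1, O at .X/.O/X./.. | (0,0)=+0→OX/.O/X./..*; (1,0)=+0→.X/OO/X./..; (2,1)=+0→.X/.O/XO/..; (3,0)=+0→.X/.O/X./O.; (3,1)=+0→.X/.O/X./.O
ply 2, X at OX/.O/X./.. | (1,0)=+0→OX/XO/X./..*; (2,1)=+0→OX/.O/XX/..; (3,0)=+0→OX/.O/X./X.; (3,1)=+0→OX/.O/X./.X
ply 3, O at OX/XO/X./.. | (2,1)=-1→OX/XO/XO/..; (3,0)=+0→OX/XO/X./O.*; (3,1)=-1→OX/XO/X./.O
ply 4, X at OX/XO/X./O. | (2,1)=+0→OX/XO/XX/O.*; (3,1)=+0→OX/XO/X./OX
ply 5, O at OX/XO/XX/O. | (3,1)=+0→OX/XO/XX/OO*
ply 6: OX/XO/XX/OO is terminal +0 (X); from .X/.O/X./.. depth 5

value(.X/.O/X./.., O) = 0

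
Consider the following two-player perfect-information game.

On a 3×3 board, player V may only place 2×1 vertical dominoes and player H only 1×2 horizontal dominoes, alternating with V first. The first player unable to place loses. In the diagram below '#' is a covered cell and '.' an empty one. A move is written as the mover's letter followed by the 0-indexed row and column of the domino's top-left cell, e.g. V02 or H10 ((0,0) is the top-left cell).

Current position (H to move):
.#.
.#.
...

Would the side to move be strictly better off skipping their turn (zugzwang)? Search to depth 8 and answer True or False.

ply 1, H at .#./.#./... | H20=-1→.#./.#./##.*; H21=-1→.#./.#./.##
ply 2, V at .#./.#./##. | V00=+1→##./##./##.*; V02=+1→.##/.##/##.; V12=+1→.#./.##/###
ply 3: ##./##./##. is terminal -1 (H); from .#./.#./... depth 8
if H skipped the turn, V would face:
~ ply 1, V at .#./.#./... | V00=+1→##./##./...*; V02=+1→.##/.##/...; V10=+1→.#./##./#..; V12=+1→.#./.##/..#
~ ply 2, H at ##./##./... | H20=-1→##./##./##.*; H21=-1→##./##./.##
~ ply 3, V at ##./##./##. | V02=+1→###/###/##.*; V12=+1→##./###/###
~ ply 4: ###/###/##. is terminal -1 (H); from .#./.#./... depth 8
compare (H): move=-1 vs pass=-1

zugzwang(.#./.#./..., H) = False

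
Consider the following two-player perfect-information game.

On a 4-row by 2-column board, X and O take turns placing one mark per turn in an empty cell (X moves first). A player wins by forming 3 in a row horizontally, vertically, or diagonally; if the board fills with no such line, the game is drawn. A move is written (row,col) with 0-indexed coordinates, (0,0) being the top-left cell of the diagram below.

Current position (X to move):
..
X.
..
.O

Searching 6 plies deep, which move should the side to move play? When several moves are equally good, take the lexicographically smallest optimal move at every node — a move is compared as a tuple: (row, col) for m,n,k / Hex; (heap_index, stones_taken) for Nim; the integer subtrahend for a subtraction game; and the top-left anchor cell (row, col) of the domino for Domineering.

X's best at [../X./../.O]: (2,0)

[../X./../.O] X move#1: (0,0):+0/X./X./../.O, (0,1):+0/.X/X./../.O, (1,1):+0/../XX/../.O, (2,0):+1/../X./X./.O*, (2,1):+0/../X./.X/.O, (3,0):+0/../X./../XO
[../X./X./.O] O move#2: (0,0):-1/O./X./X./.O*, (0,1):-1/.O/X./X./.O, (1,1):-1/../XO/X./.O, (2,1):-1/../X./XO/.O, (3,0):-1/../X./X./OO
[O./X./X./.O] X move#3: (0,1):+0/OX/X./X./.O, (1,1):+0/O./XX/X./.O, (2,1):+0/O./X./XX/.O, (3,0):+1/O./X./X./XO*
[O./X./X./XO] end (terminal -1, O#4); searched ../X./../.O to 6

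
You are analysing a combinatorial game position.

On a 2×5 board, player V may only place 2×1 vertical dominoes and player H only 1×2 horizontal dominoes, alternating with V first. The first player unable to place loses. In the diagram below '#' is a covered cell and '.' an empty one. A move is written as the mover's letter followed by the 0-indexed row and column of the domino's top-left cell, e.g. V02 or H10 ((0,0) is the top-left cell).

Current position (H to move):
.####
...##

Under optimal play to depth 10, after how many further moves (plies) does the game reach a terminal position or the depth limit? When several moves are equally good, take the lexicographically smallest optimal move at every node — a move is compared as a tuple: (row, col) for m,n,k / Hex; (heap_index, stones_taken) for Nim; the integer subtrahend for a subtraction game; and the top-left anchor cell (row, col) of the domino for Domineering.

ply 1, H at .####/...## | H10=+1→.####/##.##*; H11=-1→.####/.####
ply 2: .####/##.## is terminal -1 (V); from .####/...## depth 10

PV length from [.####/...##]: 1 ply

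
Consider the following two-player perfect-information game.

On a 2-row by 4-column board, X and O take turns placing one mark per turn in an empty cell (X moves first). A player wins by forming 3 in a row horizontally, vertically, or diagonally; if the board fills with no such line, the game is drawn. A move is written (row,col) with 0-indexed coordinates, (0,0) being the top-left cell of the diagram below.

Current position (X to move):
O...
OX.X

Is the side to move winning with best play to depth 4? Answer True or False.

X winning at [O.../OX.X]: True

ply 1, X at O.../OX.X | (0,1)=+0→OX../OX.X; (0,2)=+0→O.X./OX.X; (0,3)=+0→O..X/OX.X; (1,2)=+1→O.../OXXX*
ply 2: O.../OXXX is terminal -1 (O); from O.../OX.X depth 4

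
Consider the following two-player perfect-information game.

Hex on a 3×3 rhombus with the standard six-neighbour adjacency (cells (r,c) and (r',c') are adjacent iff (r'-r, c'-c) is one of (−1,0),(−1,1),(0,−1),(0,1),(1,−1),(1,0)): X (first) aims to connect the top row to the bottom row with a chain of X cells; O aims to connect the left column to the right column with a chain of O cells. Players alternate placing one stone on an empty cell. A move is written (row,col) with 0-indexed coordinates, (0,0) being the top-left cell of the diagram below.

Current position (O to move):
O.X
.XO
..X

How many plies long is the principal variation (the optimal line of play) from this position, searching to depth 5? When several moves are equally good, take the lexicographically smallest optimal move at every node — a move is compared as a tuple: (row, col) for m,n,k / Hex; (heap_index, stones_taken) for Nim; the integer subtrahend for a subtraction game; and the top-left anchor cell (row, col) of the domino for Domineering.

PV length from [O.X/.XO/..X]: 4 plies

[O.X/.XO/..X] O move#1: (0,1):-1/OOX/.XO/..X*, (1,0):-1/O.X/OXO/..X, (2,0):-1/O.X/.XO/O.X, (2,1):-1/O.X/.XO/.OX
[OOX/.XO/..X] X move#2: (1,0):+1/OOX/XXO/..X*, (2,0):+1/OOX/.XO/X.X, (2,1):+1/OOX/.XO/.XX
[OOX/XXO/..X] O move#3: (2,0):-1/OOX/XXO/O.X*, (2,1):-1/OOX/XXO/.OX
[OOX/XXO/O.X] X move#4: (2,1):+1/OOX/XXO/OXX*
[OOX/XXO/OXX] end (terminal -1, O#5); searched O.X/.XO/..X to 5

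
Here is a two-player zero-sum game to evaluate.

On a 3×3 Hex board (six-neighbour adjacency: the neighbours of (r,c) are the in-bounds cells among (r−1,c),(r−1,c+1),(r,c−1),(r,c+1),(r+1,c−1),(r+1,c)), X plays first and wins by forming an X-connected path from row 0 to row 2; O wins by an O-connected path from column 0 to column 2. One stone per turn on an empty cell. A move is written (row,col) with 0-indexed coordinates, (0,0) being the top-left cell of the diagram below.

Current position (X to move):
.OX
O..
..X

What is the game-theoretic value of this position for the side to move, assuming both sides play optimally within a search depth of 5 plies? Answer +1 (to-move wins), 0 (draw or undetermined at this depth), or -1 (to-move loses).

value(.OX/O../..X, X) = +1

ply 1, X at .OX/O../..X | (0,0)=+1→XOX/O../..X*; (1,1)=+1→.OX/OX./..X; (1,2)=+1→.OX/O.X/..X; (2,0)=+1→.OX/O../X.X; (2,1)=+1→.OX/O../.XX
ply 2, O at XOX/O../..X | (1,1)=-1→XOX/OO./..X*; (1,2)=-1→XOX/O.O/..X; (2,0)=-1→XOX/O../O.X; (2,1)=-1→XOX/O../.OX
ply 3, X at XOX/OO./..X | (1,2)=+1→XOX/OOX/..X*; (2,0)=-1→XOX/OO./X.X; (2,1)=-1→XOX/OO./.XX
ply 4: XOX/OOX/..X is terminal -1 (O); from .OX/O../..X depth 5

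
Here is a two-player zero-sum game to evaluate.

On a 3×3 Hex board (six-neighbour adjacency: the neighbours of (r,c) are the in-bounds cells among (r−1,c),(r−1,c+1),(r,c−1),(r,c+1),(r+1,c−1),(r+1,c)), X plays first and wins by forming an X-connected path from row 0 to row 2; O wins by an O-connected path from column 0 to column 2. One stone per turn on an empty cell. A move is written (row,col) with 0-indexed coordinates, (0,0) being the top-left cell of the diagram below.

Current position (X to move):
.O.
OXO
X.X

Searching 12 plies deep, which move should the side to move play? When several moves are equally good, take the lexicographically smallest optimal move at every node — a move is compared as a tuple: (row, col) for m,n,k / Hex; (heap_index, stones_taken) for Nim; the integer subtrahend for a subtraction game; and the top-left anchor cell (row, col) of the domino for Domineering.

X's best at [.O./OXO/X.X]: (0,2)

ply 1, X at .O./OXO/X.X | (0,0)=-1→XO./OXO/X.X; (0,2)=+1→.OX/OXO/X.X*; (2,1)=-1→.O./OXO/XXX
ply 2: .OX/OXO/X.X is terminal -1 (O); from .O./OXO/X.X depth 12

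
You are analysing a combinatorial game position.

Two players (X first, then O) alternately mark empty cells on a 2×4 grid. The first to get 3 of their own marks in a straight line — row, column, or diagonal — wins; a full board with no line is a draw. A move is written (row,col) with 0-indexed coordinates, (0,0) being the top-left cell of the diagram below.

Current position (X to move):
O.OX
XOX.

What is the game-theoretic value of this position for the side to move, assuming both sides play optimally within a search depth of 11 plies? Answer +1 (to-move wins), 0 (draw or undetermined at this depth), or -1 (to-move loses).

value(O.OX/XOX., X) = 0

p1 X@[O.OX/XOX.]: (0,1)[OXOX/XOX.]+0* (1,3)[O.OX/XOXX]-1
p2 O@[OXOX/XOX.]: (1,3)[OXOX/XOXO]+0*
p3 X@[OXOX/XOXO] terminal +0; root [O.OX/XOX.] d11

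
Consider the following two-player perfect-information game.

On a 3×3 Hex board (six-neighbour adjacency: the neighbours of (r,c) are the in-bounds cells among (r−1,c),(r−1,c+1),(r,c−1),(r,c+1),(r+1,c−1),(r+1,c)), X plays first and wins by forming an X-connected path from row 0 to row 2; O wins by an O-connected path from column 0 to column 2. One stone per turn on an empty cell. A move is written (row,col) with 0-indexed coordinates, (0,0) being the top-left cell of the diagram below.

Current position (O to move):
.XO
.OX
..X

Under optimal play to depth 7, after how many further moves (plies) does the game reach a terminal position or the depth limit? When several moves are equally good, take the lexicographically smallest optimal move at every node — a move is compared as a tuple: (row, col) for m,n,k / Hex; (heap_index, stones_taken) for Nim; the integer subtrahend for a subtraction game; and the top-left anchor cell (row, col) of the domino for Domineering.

PV length from [.XO/.OX/..X]: 3 plies

[.XO/.OX/..X] O move#1: (0,0):+1/OXO/.OX/..X*, (1,0):+1/.XO/OOX/..X, (2,0):+1/.XO/.OX/O.X, (2,1):+1/.XO/.OX/.OX
[OXO/.OX/..X] X move#2: (1,0):-1/OXO/XOX/..X*, (2,0):-1/OXO/.OX/X.X, (2,1):-1/OXO/.OX/.XX
[OXO/XOX/..X] O move#3: (2,0):+1/OXO/XOX/O.X*, (2,1):-1/OXO/XOX/.OX
[OXO/XOX/O.X] end (terminal -1, X#4); searched .XO/.OX/..X to 7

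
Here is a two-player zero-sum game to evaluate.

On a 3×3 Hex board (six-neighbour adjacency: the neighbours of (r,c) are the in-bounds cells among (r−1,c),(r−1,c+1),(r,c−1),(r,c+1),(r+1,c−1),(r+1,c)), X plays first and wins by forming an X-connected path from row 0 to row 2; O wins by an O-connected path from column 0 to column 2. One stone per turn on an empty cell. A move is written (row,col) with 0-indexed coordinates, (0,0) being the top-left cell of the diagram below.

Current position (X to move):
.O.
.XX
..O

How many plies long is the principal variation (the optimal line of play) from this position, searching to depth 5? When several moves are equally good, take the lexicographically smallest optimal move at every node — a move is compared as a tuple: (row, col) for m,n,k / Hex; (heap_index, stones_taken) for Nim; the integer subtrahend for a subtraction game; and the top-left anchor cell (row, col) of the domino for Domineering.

PV length from [.O./.XX/..O]: 5 plies

ply 1, X at .O./.XX/..O | (0,0)=+1→XO./.XX/..O*; (0,2)=+1→.OX/.XX/..O; (1,0)=+1→.O./XXX/..O; (2,0)=-1→.O./.XX/X.O; (2,1)=-1→.O./.XX/.XO
ply 2, O at XO./.XX/..O | (0,2)=-1→XOO/.XX/..O*; (1,0)=-1→XO./OXX/..O; (2,0)=-1→XO./.XX/O.O; (2,1)=-1→XO./.XX/.OO
ply 3, X at XOO/.XX/..O | (1,0)=+1→XOO/XXX/..O*; (2,0)=-1→XOO/.XX/X.O; (2,1)=-1→XOO/.XX/.XO
ply 4, O at XOO/XXX/..O | (2,0)=-1→XOO/XXX/O.O*; (2,1)=-1→XOO/XXX/.OO
ply 5, X at XOO/XXX/O.O | (2,1)=+1→XOO/XXX/OXO*
ply 6: XOO/XXX/OXO is terminal -1 (O); from .O./.XX/..O depth 5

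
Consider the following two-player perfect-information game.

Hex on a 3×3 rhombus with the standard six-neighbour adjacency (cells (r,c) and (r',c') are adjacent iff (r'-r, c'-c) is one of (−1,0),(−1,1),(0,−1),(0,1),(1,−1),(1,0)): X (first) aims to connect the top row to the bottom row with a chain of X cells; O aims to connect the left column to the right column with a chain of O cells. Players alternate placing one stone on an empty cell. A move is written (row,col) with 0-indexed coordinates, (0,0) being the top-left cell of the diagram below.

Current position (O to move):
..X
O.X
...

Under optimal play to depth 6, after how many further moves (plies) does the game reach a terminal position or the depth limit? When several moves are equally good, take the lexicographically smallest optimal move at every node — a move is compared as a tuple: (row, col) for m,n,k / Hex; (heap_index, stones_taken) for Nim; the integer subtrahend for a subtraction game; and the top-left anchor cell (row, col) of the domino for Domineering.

p1 O@[..X/O.X/...]: (0,0)[O.X/O.X/...]-1* (0,1)[.OX/O.X/...]-1 (1,1)[..X/OOX/...]-1 (2,0)[..X/O.X/O..]-1 (2,1)[..X/O.X/.O.]-1 (2,2)[..X/O.X/..O]-1
p2 X@[O.X/O.X/...]: (0,1)[OXX/O.X/...]+1* (1,1)[O.X/OXX/...]+1 (2,0)[O.X/O.X/X..]+1 (2,1)[O.X/O.X/.X.]+1 (2,2)[O.X/O.X/..X]+1
p3 O@[OXX/O.X/...]: (1,1)[OXX/OOX/...]-1* (2,0)[OXX/O.X/O..]-1 (2,1)[OXX/O.X/.O.]-1 (2,2)[OXX/O.X/..O]-1
p4 X@[OXX/OOX/...]: (2,0)[OXX/OOX/X..]+1* (2,1)[OXX/OOX/.X.]+1 (2,2)[OXX/OOX/..X]+1
p5 O@[OXX/OOX/X..]: (2,1)[OXX/OOX/XO.]-1* (2,2)[OXX/OOX/X.O]-1
p6 X@[OXX/OOX/XO.]: (2,2)[OXX/OOX/XOX]+1*
p7 O@[OXX/OOX/XOX] terminal -1; root [..X/O.X/...] d6

PV length from [..X/O.X/...]: 6 plies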